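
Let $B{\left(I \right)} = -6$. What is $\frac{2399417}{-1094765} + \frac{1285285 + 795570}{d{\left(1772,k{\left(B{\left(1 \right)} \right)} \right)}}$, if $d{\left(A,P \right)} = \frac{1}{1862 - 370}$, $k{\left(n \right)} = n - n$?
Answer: $\frac{3398846455920483}{1094765} \approx 3.1046 \cdot 10^{9}$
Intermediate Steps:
$k{\left(n \right)} = 0$
$d{\left(A,P \right)} = \frac{1}{1492}$
$\frac{2399417}{-1094765} + \frac{1285285 + 795570}{d{\left(1772,k{\left(B{\left(1 \right)} \right)} \right)}} = \frac{2399417}{-1094765} + \left(1285285 + 795570\right) \frac{1}{\frac{1}{1492}} = 2399417 \left(- \frac{1}{1094765}\right) + 2080855 \cdot 1492 = - \frac{2399417}{1094765} + 3104635660 = \frac{3398846455920483}{1094765}$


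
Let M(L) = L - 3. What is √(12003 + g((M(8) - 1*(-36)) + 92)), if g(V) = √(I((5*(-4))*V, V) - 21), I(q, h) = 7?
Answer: √(12003 + I*√14) ≈ 109.56 + 0.0171*I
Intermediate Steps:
M(L) = -3 + L
g(V) = I*√14 (g(V) = √(7 - 21) = √(-14) = I*√14)
√(12003 + g((M(8) - 1*(-36)) + 92)) = √(12003 + I*√14)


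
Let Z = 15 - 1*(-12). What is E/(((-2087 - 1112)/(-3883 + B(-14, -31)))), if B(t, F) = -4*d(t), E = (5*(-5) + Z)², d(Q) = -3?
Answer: 2212/457 ≈ 4.8403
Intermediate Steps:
Z = 27 (Z = 15 + 12 = 27)
E = 4 (E = (5*(-5) + 27)² = (-25 + 27)² = 2² = 4)
B(t, F) = 12 (B(t, F) = -4*(-3) = 12)
E/(((-2087 - 1112)/(-3883 + B(-14, -31)))) = 4/(((-2087 - 1112)/(-3883 + 12))) = 4/((-3199/(-3871))) = 4/((-3199*(-1/3871))) = 4/(457/553) = 4*(553/457) = 2212/457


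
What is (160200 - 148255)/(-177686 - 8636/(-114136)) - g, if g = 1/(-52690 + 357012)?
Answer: -20745952729805/308587995838626 ≈ -0.067229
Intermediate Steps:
g = 1/304322 ≈ 3.2860e-6
(160200 - 148255)/(-177686 - 8636/(-114136)) - g = (160200 - 148255)/(-177686 - 8636/(-114136)) - 1*1/304322 = 11945/(-177686 - 8636*(-1/114136)) - 1/304322 = 11945/(-177686 + 2159/28534) - 1/304322 = 11945/(-5070090165/28534) - 1/304322 = 11945*(-28534/5070090165) - 1/304322 = -68167726/1014018033 - 1/304322 = -20745952729805/308587995838626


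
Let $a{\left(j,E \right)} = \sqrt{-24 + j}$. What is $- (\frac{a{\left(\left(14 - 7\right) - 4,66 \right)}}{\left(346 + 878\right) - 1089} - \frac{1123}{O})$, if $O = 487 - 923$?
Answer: $- \frac{1123}{436} - \frac{i \sqrt{21}}{135} \approx -2.5757 - 0.033945 i$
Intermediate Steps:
$O = -436$
$- (\frac{a{\left(\left(14 - 7\right) - 4,66 \right)}}{\left(346 + 878\right) - 1089} - \frac{1123}{O}) = - (\frac{\sqrt{-24 + \left(\left(14 - 7\right) - 4\right)}}{\left(346 + 878\right) - 1089} - \frac{1123}{-436}) = - (\frac{\sqrt{-24 + \left(7 - 4\right)}}{1224 - 1089} - - \frac{1123}{436}) = - (\frac{\sqrt{-24 + 3}}{135} + \frac{1123}{436}) = - (\sqrt{-21} \cdot \frac{1}{135} + \frac{1123}{436}) = - (i \sqrt{21} \cdot \frac{1}{135} + \frac{1123}{436}) = - (\frac{i \sqrt{21}}{135} + \frac{1123}{436}) = - (\frac{1123}{436} + \frac{i \sqrt{21}}{135}) = - \frac{1123}{436} - \frac{i \sqrt{21}}{135}$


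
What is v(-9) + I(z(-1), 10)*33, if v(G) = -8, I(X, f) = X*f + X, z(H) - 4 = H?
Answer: 1081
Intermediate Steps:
z(H) = 4 + H
I(X, f) = X + X*f
v(-9) + I(z(-1), 10)*33 = -8 + ((4 - 1)*(1 + 10))*33 = -8 + (3*11)*33 = -8 + 33*33 = -8 + 1089 = 1081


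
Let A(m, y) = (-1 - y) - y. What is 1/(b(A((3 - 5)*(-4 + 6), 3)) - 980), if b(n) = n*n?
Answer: -1/931 ≈ -0.0010741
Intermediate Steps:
A(m, y) = -1 - 2*y
b(n) = n²
1/(b(A((3 - 5)*(-4 + 6), 3)) - 980) = 1/((-1 - 2*3)² - 980) = 1/((-1 - 6)² - 980) = 1/((-7)² - 980) = 1/(49 - 980) = 1/(-931) = -1/931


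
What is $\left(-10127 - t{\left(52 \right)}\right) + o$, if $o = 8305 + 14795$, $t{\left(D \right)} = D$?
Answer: $12921$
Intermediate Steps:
$o = 23100$
$\left(-10127 - t{\left(52 \right)}\right) + o = \left(-10127 - 52\right) + 23100 = -10179 + 23100 = 12921$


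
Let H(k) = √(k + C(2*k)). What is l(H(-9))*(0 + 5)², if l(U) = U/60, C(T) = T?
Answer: 5*I*√3/4 ≈ 2.1651*I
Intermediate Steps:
H(k) = √3*√k (H(k) = √(k + 2*k) = √(3*k) = √3*√k)
l(U) = U/60 (l(U) = U*(1/60) = U/60)
l(H(-9))*(0 + 5)² = ((√3*√(-9))/60)*(0 + 5)² = ((√3*(3*I))/60)*5² = ((3*I*√3)/60)*25 = (I*√3/20)*25 = 5*I*√3/4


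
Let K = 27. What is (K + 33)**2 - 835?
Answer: 2765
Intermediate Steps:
(K + 33)**2 - 835 = (27 + 33)**2 - 835 = 60**2 - 835 = 3600 - 835 = 2765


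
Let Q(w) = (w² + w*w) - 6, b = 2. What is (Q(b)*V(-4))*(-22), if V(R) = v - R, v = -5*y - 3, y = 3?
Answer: 616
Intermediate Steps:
Q(w) = -6 + 2*w² (Q(w) = (w² + w²) - 6 = 2*w² - 6 = -6 + 2*w²)
v = -18 (v = -5*3 - 3 = -15 - 3 = -18)
V(R) = -18 - R
(Q(b)*V(-4))*(-22) = ((-6 + 2*2²)*(-18 - 1*(-4)))*(-22) = ((-6 + 2*4)*(-18 + 4))*(-22) = ((-6 + 8)*(-14))*(-22) = (2*(-14))*(-22) = -28*(-22) = 616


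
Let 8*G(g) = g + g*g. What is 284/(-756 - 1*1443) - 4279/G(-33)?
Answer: -286273/8796 ≈ -32.546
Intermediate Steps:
G(g) = g/8 + g²/8 (G(g) = (g + g*g)/8 = (g + g²)/8 = g/8 + g²/8)
284/(-756 - 1*1443) - 4279/G(-33) = 284/(-756 - 1*1443) - 4279*(-8/(33*(1 - 33))) = 284/(-756 - 1443) - 4279/((⅛)*(-33)*(-32)) = 284/(-2199) - 4279/132 = 284*(-1/2199) - 4279*1/132 = -284/2199 - 389/12 = -286273/8796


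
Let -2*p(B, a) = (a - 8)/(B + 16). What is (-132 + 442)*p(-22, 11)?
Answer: 155/2 ≈ 77.500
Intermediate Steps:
p(B, a) = -(-8 + a)/(2*(16 + B)) (p(B, a) = -(a - 8)/(2*(B + 16)) = -(-8 + a)/(2*(16 + B)))
(-132 + 442)*p(-22, 11) = (-132 + 442)*((8 - 1*11)/(2*(16 - 22))) = 310*((½)*(8 - 11)/(-6)) = 310*((½)*(-⅙)*(-3)) = 310*(¼) = 155/2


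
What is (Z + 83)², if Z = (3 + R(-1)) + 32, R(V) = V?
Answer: 13689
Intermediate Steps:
Z = 34 (Z = (3 - 1) + 32 = 2 + 32 = 34)
(Z + 83)² = (34 + 83)² = 117² = 13689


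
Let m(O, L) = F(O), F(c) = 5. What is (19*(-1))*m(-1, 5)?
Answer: -95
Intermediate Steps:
m(O, L) = 5
(19*(-1))*m(-1, 5) = (19*(-1))*5 = -19*5 = -95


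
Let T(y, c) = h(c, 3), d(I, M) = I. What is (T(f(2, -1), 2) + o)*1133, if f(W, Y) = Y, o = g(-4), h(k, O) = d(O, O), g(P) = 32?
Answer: 39655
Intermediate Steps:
h(k, O) = O
o = 32
T(y, c) = 3
(T(f(2, -1), 2) + o)*1133 = (3 + 32)*1133 = 35*1133 = 39655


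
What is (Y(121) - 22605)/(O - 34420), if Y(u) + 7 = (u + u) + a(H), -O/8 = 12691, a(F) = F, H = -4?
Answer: 3729/22658 ≈ 0.16458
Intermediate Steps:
O = -101528 (O = -8*12691 = -101528)
Y(u) = -11 + 2*u (Y(u) = -7 + ((u + u) - 4) = -7 + (2*u - 4) = -7 + (-4 + 2*u) = -11 + 2*u)
(Y(121) - 22605)/(O - 34420) = ((-11 + 2*121) - 22605)/(-101528 - 34420) = ((-11 + 242) - 22605)/(-135948) = (231 - 22605)*(-1/135948) = -22374*(-1/135948) = 3729/22658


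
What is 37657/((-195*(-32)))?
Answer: 37657/6240 ≈ 6.0348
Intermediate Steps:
37657/((-195*(-32))) = 37657/6240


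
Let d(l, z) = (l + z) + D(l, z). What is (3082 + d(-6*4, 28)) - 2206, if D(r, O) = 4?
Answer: 884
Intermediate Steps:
d(l, z) = 4 + l + z (d(l, z) = (l + z) + 4 = 4 + l + z)
(3082 + d(-6*4, 28)) - 2206 = (3082 + (4 - 6*4 + 28)) - 2206 = (3082 + (4 - 24 + 28)) - 2206 = (3082 + 8) - 2206 = 3090 - 2206 = 884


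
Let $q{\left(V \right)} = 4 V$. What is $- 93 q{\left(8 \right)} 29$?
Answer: $-86304$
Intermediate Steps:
$- 93 q{\left(8 \right)} 29 = - 93 \cdot 4 \cdot 8 \cdot 29 = \left(-93\right) 32 \cdot 29 = \left(-2976\right) 29 = -86304$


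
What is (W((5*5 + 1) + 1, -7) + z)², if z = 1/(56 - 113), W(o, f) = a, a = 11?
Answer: 391876/3249 ≈ 120.61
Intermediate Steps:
W(o, f) = 11
z = -1/57 (z = 1/(-57) = -1/57 ≈ -0.017544)
(W((5*5 + 1) + 1, -7) + z)² = (11 - 1/57)² = (626/57)² = 391876/3249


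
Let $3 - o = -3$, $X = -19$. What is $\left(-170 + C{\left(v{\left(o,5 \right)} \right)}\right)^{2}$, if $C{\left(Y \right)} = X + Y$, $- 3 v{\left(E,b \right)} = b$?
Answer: $\frac{327184}{9} \approx 36354.0$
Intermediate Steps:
$o = 6$ ($o = 3 - -3 = 3 + 3 = 6$)
$v{\left(E,b \right)} = - \frac{b}{3}$
$C{\left(Y \right)} = -19 + Y$
$\left(-170 + C{\left(v{\left(o,5 \right)} \right)}\right)^{2} = \left(-170 - \frac{62}{3}\right)^{2} = \left(- \frac{572}{3}\right)^{2} = \frac{327184}{9}$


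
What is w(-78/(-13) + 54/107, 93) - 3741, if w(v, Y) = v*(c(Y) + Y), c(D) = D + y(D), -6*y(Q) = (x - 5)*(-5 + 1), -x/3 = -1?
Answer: -271759/107 ≈ -2539.8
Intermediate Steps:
x = 3 (x = -3*(-1) = 3)
y(Q) = -4/3 (y(Q) = -(3 - 5)*(-5 + 1)/6 = -(-1)*(-4)/3 = -1/6*8 = -4/3)
c(D) = -4/3 + D (c(D) = D - 4/3 = -4/3 + D)
w(v, Y) = v*(-4/3 + 2*Y) (w(v, Y) = v*((-4/3 + Y) + Y) = v*(-4/3 + 2*Y))
w(-78/(-13) + 54/107, 93) - 3741 = 2*(-78/(-13) + 54/107)*(-2 + 3*93)/3 - 3741 = 2*(-78*(-1/13) + 54*(1/107))*(-2 + 279)/3 - 3741 = (2/3)*(6 + 54/107)*277 - 3741 = (2/3)*(696/107)*277 - 3741 = 128528/107 - 3741 = -271759/107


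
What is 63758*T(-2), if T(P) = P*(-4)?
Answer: 510064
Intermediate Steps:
T(P) = -4*P
63758*T(-2) = 63758*(-4*(-2)) = 63758*8 = 510064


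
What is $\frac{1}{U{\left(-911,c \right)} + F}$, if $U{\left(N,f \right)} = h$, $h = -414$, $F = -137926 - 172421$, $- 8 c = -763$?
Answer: $- \frac{1}{310761} \approx -3.2179 \cdot 10^{-6}$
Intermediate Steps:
$c = \frac{763}{8}$ ($c = \left(- \frac{1}{8}\right) \left(-763\right) = \frac{763}{8} \approx 95.375$)
$F = -310347$
$U{\left(N,f \right)} = -414$
$\frac{1}{U{\left(-911,c \right)} + F} = \frac{1}{-414 - 310347} = \frac{1}{-310761} = - \frac{1}{310761}$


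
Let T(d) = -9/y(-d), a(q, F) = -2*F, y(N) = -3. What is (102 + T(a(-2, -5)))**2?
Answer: 11025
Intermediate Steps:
T(d) = 3 (T(d) = -9/(-3) = -9*(-1/3) = 3)
(102 + T(a(-2, -5)))**2 = (102 + 3)**2 = 105**2 = 11025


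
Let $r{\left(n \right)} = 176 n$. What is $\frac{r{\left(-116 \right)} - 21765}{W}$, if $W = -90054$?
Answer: $\frac{42181}{90054} \approx 0.4684$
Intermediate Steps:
$\frac{r{\left(-116 \right)} - 21765}{W} = \frac{176 \left(-116\right) - 21765}{-90054} = \left(-20416 - 21765\right) \left(- \frac{1}{90054}\right) = \left(-42181\right) \left(- \frac{1}{90054}\right) = \frac{42181}{90054}$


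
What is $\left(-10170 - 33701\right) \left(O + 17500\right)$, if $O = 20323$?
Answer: $-1659332833$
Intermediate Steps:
$\left(-10170 - 33701\right) \left(O + 17500\right) = \left(-10170 - 33701\right) \left(20323 + 17500\right) = \left(-43871\right) 37823 = -1659332833$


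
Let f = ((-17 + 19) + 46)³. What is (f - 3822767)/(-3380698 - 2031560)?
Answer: 3712175/5412258 ≈ 0.68588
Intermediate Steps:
f = 110592 (f = (2 + 46)³ = 48³ = 110592)
(f - 3822767)/(-3380698 - 2031560) = (110592 - 3822767)/(-3380698 - 2031560) = -3712175/(-5412258) = -3712175*(-1/5412258) = 3712175/5412258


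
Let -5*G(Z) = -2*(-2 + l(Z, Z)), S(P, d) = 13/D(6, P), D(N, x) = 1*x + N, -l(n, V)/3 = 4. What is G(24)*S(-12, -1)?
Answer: 182/15 ≈ 12.133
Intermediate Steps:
l(n, V) = -12 (l(n, V) = -3*4 = -12)
D(N, x) = N + x (D(N, x) = x + N = N + x)
S(P, d) = 13/(6 + P)
G(Z) = -28/5 (G(Z) = -(-2)*(-2 - 12)/5 = -(-2)*(-14)/5 = -1/5*28 = -28/5)
G(24)*S(-12, -1) = -364/(5*(6 - 12)) = -364/(5*(-6)) = -364*(-1)/(5*6) = -28/5*(-13/6) = 182/15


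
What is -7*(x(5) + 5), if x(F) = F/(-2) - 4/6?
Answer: -77/6 ≈ -12.833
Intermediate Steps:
x(F) = -2/3 - F/2 (x(F) = F*(-1/2) - 4*1/6 = -F/2 - 2/3 = -2/3 - F/2)
-7*(x(5) + 5) = -7*((-2/3 - 1/2*5) + 5) = -7*((-2/3 - 5/2) + 5) = -7*(-19/6 + 5) = -7*11/6 = -77/6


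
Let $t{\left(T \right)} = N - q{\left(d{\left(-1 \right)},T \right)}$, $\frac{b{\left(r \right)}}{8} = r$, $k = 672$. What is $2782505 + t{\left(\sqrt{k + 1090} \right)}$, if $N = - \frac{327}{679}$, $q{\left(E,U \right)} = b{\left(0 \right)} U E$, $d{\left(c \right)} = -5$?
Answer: $\frac{1889320568}{679} \approx 2.7825 \cdot 10^{6}$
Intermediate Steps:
$b{\left(r \right)} = 8 r$
$q{\left(E,U \right)} = 0$ ($q{\left(E,U \right)} = 8 \cdot 0 U E = 0 U E = 0 E = 0$)
$N = - \frac{327}{679}$ ($N = \left(-327\right) \frac{1}{679} = - \frac{327}{679} \approx -0.48159$)
$t{\left(T \right)} = - \frac{327}{679}$ ($t{\left(T \right)} = - \frac{327}{679} - 0 = - \frac{327}{679} + 0 = - \frac{327}{679}$)
$2782505 + t{\left(\sqrt{k + 1090} \right)} = 2782505 - \frac{327}{679} = \frac{1889320568}{679}$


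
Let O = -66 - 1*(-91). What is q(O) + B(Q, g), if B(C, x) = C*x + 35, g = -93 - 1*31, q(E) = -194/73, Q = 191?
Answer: -1726571/73 ≈ -23652.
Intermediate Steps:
O = 25 (O = -66 + 91 = 25)
q(E) = -194/73 (q(E) = -194*1/73 = -194/73)
g = -124 (g = -93 - 31 = -124)
B(C, x) = 35 + C*x
q(O) + B(Q, g) = -194/73 + (35 + 191*(-124)) = -194/73 + (35 - 23684) = -194/73 - 23649 = -1726571/73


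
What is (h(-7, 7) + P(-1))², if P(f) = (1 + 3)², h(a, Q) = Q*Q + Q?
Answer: 5184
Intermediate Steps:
h(a, Q) = Q + Q² (h(a, Q) = Q² + Q = Q + Q²)
P(f) = 16 (P(f) = 4² = 16)
(h(-7, 7) + P(-1))² = (7*(1 + 7) + 16)² = (7*8 + 16)² = (56 + 16)² = 72² = 5184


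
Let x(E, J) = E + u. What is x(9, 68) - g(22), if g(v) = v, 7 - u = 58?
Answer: -64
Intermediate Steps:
u = -51 (u = 7 - 1*58 = 7 - 58 = -51)
x(E, J) = -51 + E (x(E, J) = E - 51 = -51 + E)
x(9, 68) - g(22) = (-51 + 9) - 1*22 = -42 - 22 = -64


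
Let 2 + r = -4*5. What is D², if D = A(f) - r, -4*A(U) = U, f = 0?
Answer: 484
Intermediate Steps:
A(U) = -U/4
r = -22 (r = -2 - 4*5 = -2 - 20 = -22)
D = 22 (D = -¼*0 - 1*(-22) = 0 + 22 = 22)
D² = 22² = 484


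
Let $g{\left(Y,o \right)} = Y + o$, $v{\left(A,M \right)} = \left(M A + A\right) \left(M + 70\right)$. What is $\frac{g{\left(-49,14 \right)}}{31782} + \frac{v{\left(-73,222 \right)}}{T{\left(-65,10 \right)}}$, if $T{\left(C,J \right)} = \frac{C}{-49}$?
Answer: $- \frac{7402661281099}{2065830} \approx -3.5834 \cdot 10^{6}$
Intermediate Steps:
$v{\left(A,M \right)} = \left(70 + M\right) \left(A + A M\right)$ ($v{\left(A,M \right)} = \left(A M + A\right) \left(70 + M\right) = \left(A + A M\right) \left(70 + M\right) = \left(70 + M\right) \left(A + A M\right)$)
$T{\left(C,J \right)} = - \frac{C}{49}$ ($T{\left(C,J \right)} = C \left(- \frac{1}{49}\right) = - \frac{C}{49}$)
$\frac{g{\left(-49,14 \right)}}{31782} + \frac{v{\left(-73,222 \right)}}{T{\left(-65,10 \right)}} = \frac{-49 + 14}{31782} + \frac{\left(-73\right) \left(70 + 222^{2} + 71 \cdot 222\right)}{\left(- \frac{1}{49}\right) \left(-65\right)} = \left(-35\right) \frac{1}{31782} + \frac{\left(-73\right) \left(70 + 49284 + 15762\right)}{\frac{65}{49}} = - \frac{35}{31782} + \left(-73\right) 65116 \cdot \frac{49}{65} = - \frac{35}{31782} - \frac{232919932}{65} = - \frac{7402661281099}{2065830}$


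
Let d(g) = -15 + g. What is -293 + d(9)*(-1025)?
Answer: 5857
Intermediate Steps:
-293 + d(9)*(-1025) = -293 + (-15 + 9)*(-1025) = -293 - 6*(-1025) = -293 + 6150 = 5857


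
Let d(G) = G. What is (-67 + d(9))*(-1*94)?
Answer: 5452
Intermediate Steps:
(-67 + d(9))*(-1*94) = (-67 + 9)*(-1*94) = -58*(-94) = 5452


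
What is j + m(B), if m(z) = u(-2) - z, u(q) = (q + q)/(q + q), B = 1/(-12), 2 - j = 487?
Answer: -5807/12 ≈ -483.92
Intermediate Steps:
j = -485 (j = 2 - 1*487 = 2 - 487 = -485)
B = -1/12 ≈ -0.083333
u(q) = 1 (u(q) = (2*q)/((2*q)) = (2*q)*(1/(2*q)) = 1)
m(z) = 1 - z
j + m(B) = -485 + (1 - 1*(-1/12)) = -485 + (1 + 1/12) = -485 + 13/12 = -5807/12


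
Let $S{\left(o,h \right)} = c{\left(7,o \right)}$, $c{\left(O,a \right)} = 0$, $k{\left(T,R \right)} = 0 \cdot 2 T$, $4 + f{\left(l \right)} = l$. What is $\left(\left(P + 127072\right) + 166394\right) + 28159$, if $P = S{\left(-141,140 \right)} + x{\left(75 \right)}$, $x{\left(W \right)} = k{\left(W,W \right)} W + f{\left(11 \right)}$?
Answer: $321632$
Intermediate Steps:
$f{\left(l \right)} = -4 + l$
$k{\left(T,R \right)} = 0$ ($k{\left(T,R \right)} = 0 T = 0$)
$S{\left(o,h \right)} = 0$
$x{\left(W \right)} = 7$ ($x{\left(W \right)} = 0 W + \left(-4 + 11\right) = 0 + 7 = 7$)
$P = 7$ ($P = 0 + 7 = 7$)
$\left(\left(P + 127072\right) + 166394\right) + 28159 = \left(\left(7 + 127072\right) + 166394\right) + 28159 = \left(127079 + 166394\right) + 28159 = 293473 + 28159 = 321632$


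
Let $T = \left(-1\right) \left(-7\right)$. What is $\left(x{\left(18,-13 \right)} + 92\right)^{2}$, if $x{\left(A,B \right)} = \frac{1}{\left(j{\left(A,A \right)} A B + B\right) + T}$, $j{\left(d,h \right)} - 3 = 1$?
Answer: $\frac{7510475569}{887364} \approx 8463.8$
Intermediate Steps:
$j{\left(d,h \right)} = 4$ ($j{\left(d,h \right)} = 3 + 1 = 4$)
$T = 7$
$x{\left(A,B \right)} = \frac{1}{7 + B + 4 A B}$ ($x{\left(A,B \right)} = \frac{1}{\left(4 A B + B\right) + 7} = \frac{1}{\left(B + 4 A B\right) + 7} = \frac{1}{7 + B + 4 A B}$)
$\left(x{\left(18,-13 \right)} + 92\right)^{2} = \left(\frac{1}{7 - 13 + 4 \cdot 18 \left(-13\right)} + 92\right)^{2} = \left(\frac{1}{7 - 13 - 936} + 92\right)^{2} = \left(\frac{1}{-942} + 92\right)^{2} = \left(- \frac{1}{942} + 92\right)^{2} = \left(\frac{86663}{942}\right)^{2} = \frac{7510475569}{887364}$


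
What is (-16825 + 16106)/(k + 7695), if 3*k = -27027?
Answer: 719/1314 ≈ 0.54718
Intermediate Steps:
k = -9009 (k = (⅓)*(-27027) = -9009)
(-16825 + 16106)/(k + 7695) = (-16825 + 16106)/(-9009 + 7695) = -719/(-1314) = -719*(-1/1314) = 719/1314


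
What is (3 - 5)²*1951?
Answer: 7804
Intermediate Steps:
(3 - 5)²*1951 = (-2)²*1951 = 4*1951 = 7804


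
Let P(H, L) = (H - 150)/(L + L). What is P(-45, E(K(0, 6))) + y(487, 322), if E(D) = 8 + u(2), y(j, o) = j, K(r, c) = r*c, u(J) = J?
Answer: 1909/4 ≈ 477.25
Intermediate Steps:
K(r, c) = c*r
E(D) = 10 (E(D) = 8 + 2 = 10)
P(H, L) = (-150 + H)/(2*L) (P(H, L) = (-150 + H)/((2*L)) = (-150 + H)*(1/(2*L)) = (-150 + H)/(2*L))
P(-45, E(K(0, 6))) + y(487, 322) = (½)*(-150 - 45)/10 + 487 = (½)*(⅒)*(-195) + 487 = -39/4 + 487 = 1909/4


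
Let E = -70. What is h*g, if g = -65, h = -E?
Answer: -4550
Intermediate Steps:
h = 70 (h = -1*(-70) = 70)
h*g = 70*(-65) = -4550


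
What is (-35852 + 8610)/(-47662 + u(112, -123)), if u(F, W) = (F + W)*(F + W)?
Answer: 514/897 ≈ 0.57302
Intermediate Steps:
u(F, W) = (F + W)²
(-35852 + 8610)/(-47662 + u(112, -123)) = (-35852 + 8610)/(-47662 + (112 - 123)²) = -27242/(-47662 + (-11)²) = -27242/(-47662 + 121) = -27242/(-47541) = -27242*(-1/47541) = 514/897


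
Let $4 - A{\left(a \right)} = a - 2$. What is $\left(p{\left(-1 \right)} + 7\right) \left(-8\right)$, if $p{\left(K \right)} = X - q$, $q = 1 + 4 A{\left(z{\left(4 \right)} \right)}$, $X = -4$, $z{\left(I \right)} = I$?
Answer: $48$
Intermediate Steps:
$A{\left(a \right)} = 6 - a$ ($A{\left(a \right)} = 4 - \left(a - 2\right) = 4 - \left(-2 + a\right) = 6 - a$)
$q = 9$ ($q = 1 + 4 \left(6 - 4\right) = 1 + 4 \cdot 2 = 1 + 8 = 9$)
$p{\left(K \right)} = -13$ ($p{\left(K \right)} = -4 - 9 = -13$)
$\left(p{\left(-1 \right)} + 7\right) \left(-8\right) = \left(-13 + 7\right) \left(-8\right) = \left(-6\right) \left(-8\right) = 48$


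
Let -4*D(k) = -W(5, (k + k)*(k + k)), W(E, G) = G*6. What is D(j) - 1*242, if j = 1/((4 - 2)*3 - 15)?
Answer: -6532/27 ≈ -241.93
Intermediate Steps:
W(E, G) = 6*G
j = -⅑ (j = 1/(2*3 - 15) = 1/(6 - 15) = 1/(-9) = -⅑ ≈ -0.11111)
D(k) = 6*k² (D(k) = -(-1)*6*((k + k)*(k + k))/4 = -(-1)*6*((2*k)*(2*k))/4 = -(-1)*6*(4*k²)/4 = -(-1)*24*k²/4 = -(-6)*k² = 6*k²)
D(j) - 1*242 = 6*(-⅑)² - 1*242 = 6*(1/81) - 242 = 2/27 - 242 = -6532/27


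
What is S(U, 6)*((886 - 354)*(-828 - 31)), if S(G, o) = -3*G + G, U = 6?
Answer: 5483856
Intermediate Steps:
S(G, o) = -2*G
S(U, 6)*((886 - 354)*(-828 - 31)) = (-2*6)*((886 - 354)*(-828 - 31)) = -6384*(-859) = -12*(-456988) = 5483856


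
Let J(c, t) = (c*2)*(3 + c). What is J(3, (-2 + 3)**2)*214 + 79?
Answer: 7783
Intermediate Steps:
J(c, t) = 2*c*(3 + c) (J(c, t) = (2*c)*(3 + c) = 2*c*(3 + c))
J(3, (-2 + 3)**2)*214 + 79 = (2*3*(3 + 3))*214 + 79 = (2*3*6)*214 + 79 = 36*214 + 79 = 7704 + 79 = 7783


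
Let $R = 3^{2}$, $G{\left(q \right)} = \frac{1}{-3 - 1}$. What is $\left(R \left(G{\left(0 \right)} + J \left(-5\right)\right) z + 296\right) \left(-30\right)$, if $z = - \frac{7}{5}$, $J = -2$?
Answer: $- \frac{10389}{2} \approx -5194.5$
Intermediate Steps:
$G{\left(q \right)} = - \frac{1}{4}$ ($G{\left(q \right)} = \frac{1}{-4} = - \frac{1}{4}$)
$R = 9$
$z = - \frac{7}{5}$ ($z = \left(-7\right) \frac{1}{5} = - \frac{7}{5} \approx -1.4$)
$\left(R \left(G{\left(0 \right)} + J \left(-5\right)\right) z + 296\right) \left(-30\right) = \left(9 \left(- \frac{1}{4} - -10\right) \left(- \frac{7}{5}\right) + 296\right) \left(-30\right) = \left(9 \left(- \frac{1}{4} + 10\right) \left(- \frac{7}{5}\right) + 296\right) \left(-30\right) = \left(9 \cdot \frac{39}{4} \left(- \frac{7}{5}\right) + 296\right) \left(-30\right) = \left(\frac{351}{4} \left(- \frac{7}{5}\right) + 296\right) \left(-30\right) = \left(- \frac{2457}{20} + 296\right) \left(-30\right) = \frac{3463}{20} \left(-30\right) = - \frac{10389}{2}$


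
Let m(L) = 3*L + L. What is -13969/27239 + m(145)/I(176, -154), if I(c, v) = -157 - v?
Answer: -15840527/81717 ≈ -193.85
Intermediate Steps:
m(L) = 4*L
-13969/27239 + m(145)/I(176, -154) = -13969/27239 + (4*145)/(-157 - 1*(-154)) = -13969*1/27239 + 580/(-157 + 154) = -13969/27239 + 580/(-3) = -13969/27239 + 580*(-⅓) = -13969/27239 - 580/3 = -15840527/81717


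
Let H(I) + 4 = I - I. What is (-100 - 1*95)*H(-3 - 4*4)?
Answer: 780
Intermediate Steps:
H(I) = -4 (H(I) = -4 + (I - I) = -4 + 0 = -4)
(-100 - 1*95)*H(-3 - 4*4) = (-100 - 1*95)*(-4) = (-100 - 95)*(-4) = -195*(-4) = 780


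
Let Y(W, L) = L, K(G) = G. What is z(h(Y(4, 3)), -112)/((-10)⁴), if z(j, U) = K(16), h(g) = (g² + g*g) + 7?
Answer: 1/625 ≈ 0.0016000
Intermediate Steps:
h(g) = 7 + 2*g² (h(g) = (g² + g²) + 7 = 2*g² + 7 = 7 + 2*g²)
z(j, U) = 16
z(h(Y(4, 3)), -112)/((-10)⁴) = 16/((-10)⁴) = 16/10000 = 16*(1/10000) = 1/625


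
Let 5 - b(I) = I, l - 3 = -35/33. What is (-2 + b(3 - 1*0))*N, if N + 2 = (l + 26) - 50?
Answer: 0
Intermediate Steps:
l = 64/33 (l = 3 - 35/33 = 64/33 ≈ 1.9394)
b(I) = 5 - I
N = -794/33 (N = -2 + ((64/33 + 26) - 50) = -2 + (922/33 - 50) = -2 - 728/33 = -794/33 ≈ -24.061)
(-2 + b(3 - 1*0))*N = (-2 + (5 - (3 - 1*0)))*(-794/33) = (-2 + (5 - (3 + 0)))*(-794/33) = (-2 + (5 - 1*3))*(-794/33) = (-2 + (5 - 3))*(-794/33) = (-2 + 2)*(-794/33) = 0*(-794/33) = 0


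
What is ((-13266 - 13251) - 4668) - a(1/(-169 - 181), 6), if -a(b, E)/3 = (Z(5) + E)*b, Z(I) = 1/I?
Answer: -54573843/1750 ≈ -31185.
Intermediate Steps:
a(b, E) = -3*b*(1/5 + E) (a(b, E) = -3*(1/5 + E)*b = -3*b*(1/5 + E))
((-13266 - 13251) - 4668) - a(1/(-169 - 181), 6) = ((-13266 - 13251) - 4668) - (-3)*(1 + 5*6)/(5*(-169 - 181)) = (-26517 - 4668) - (-3)*(1 + 30)/(5*(-350)) = -31185 - (-3)*(-1)*31/(5*350) = -31185 - 1*93/1750 = -31185 - 93/1750 = -54573843/1750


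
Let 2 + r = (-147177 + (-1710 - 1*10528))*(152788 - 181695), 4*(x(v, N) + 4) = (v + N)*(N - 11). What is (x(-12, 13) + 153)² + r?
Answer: 18432927013/4 ≈ 4.6082e+9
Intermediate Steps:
x(v, N) = -4 + (-11 + N)*(N + v)/4 (x(v, N) = -4 + ((v + N)*(N - 11))/4 = -4 + ((N + v)*(-11 + N))/4 = -4 + ((-11 + N)*(N + v))/4 = -4 + (-11 + N)*(N + v)/4)
r = 4608209403 (r = -2 + (-147177 + (-1710 - 1*10528))*(152788 - 181695) = -2 + (-147177 + (-1710 - 10528))*(-28907) = -2 + (-147177 - 12238)*(-28907) = -2 - 159415*(-28907) = -2 + 4608209405 = 4608209403)
(x(-12, 13) + 153)² + r = ((-4 - 11/4*13 - 11/4*(-12) + (¼)*13² + (¼)*13*(-12)) + 153)² + 4608209403 = ((-4 - 143/4 + 33 + (¼)*169 - 39) + 153)² + 4608209403 = ((-4 - 143/4 + 33 + 169/4 - 39) + 153)² + 4608209403 = (-7/2 + 153)² + 4608209403 = (299/2)² + 4608209403 = 89401/4 + 4608209403 = 18432927013/4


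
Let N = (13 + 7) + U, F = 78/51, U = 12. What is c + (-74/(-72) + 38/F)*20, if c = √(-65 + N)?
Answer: 60545/117 + I*√33 ≈ 517.48 + 5.7446*I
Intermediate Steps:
F = 26/17 (F = 78*(1/51) = 26/17 ≈ 1.5294)
N = 32 (N = (13 + 7) + 12 = 20 + 12 = 32)
c = I*√33 (c = √(-65 + 32) = √(-33) = I*√33 ≈ 5.7446*I)
c + (-74/(-72) + 38/F)*20 = I*√33 + (-74/(-72) + 38/(26/17))*20 = I*√33 + (-74*(-1/72) + 38*(17/26))*20 = I*√33 + (37/36 + 323/13)*20 = I*√33 + (12109/468)*20 = I*√33 + 60545/117 = 60545/117 + I*√33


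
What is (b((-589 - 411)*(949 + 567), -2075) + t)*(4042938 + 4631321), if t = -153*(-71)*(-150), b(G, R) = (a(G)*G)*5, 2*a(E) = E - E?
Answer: -14134271327550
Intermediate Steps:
a(E) = 0 (a(E) = (E - E)/2 = (½)*0 = 0)
b(G, R) = 0 (b(G, R) = (0*G)*5 = 0*5 = 0)
t = -1629450 (t = 10863*(-150) = -1629450)
(b((-589 - 411)*(949 + 567), -2075) + t)*(4042938 + 4631321) = (0 - 1629450)*(4042938 + 4631321) = -1629450*8674259 = -14134271327550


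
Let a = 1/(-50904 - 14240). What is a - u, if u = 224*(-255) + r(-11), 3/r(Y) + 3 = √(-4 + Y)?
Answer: 930262427/16286 + I*√15/8 ≈ 57120.0 + 0.48412*I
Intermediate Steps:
r(Y) = 3/(-3 + √(-4 + Y))
a = -1/65144 (a = 1/(-65144) = -1/65144 ≈ -1.5351e-5)
u = -57120 + 3/(-3 + I*√15) (u = 224*(-255) + 3/(-3 + √(-4 - 11)) = -57120 + 3/(-3 + √(-15)) = -57120 + 3/(-3 + I*√15) ≈ -57120.0 - 0.48412*I)
a - u = -1/65144 - (-456963/8 - I*√15/8) = -1/65144 + (456963/8 + I*√15/8) = 930262427/16286 + I*√15/8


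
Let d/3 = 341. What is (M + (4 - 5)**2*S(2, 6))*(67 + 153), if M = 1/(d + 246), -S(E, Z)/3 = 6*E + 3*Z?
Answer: -25125980/1269 ≈ -19800.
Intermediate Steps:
d = 1023 (d = 3*341 = 1023)
S(E, Z) = -18*E - 9*Z (S(E, Z) = -3*(6*E + 3*Z) = -3*(3*Z + 6*E) = -18*E - 9*Z)
M = 1/1269 (M = 1/(1023 + 246) = 1/1269 ≈ 0.00078802)
(M + (4 - 5)**2*S(2, 6))*(67 + 153) = (1/1269 + (4 - 5)**2*(-18*2 - 9*6))*(67 + 153) = (1/1269 + (-1)**2*(-36 - 54))*220 = (1/1269 + 1*(-90))*220 = (1/1269 - 90)*220 = -114209/1269*220 = -25125980/1269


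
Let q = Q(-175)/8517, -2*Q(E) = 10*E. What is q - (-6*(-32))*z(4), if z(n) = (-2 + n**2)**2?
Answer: -320510869/8517 ≈ -37632.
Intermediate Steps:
Q(E) = -5*E
q = 875/8517 (q = -5*(-175)/8517 = 875*(1/8517) = 875/8517 ≈ 0.10274)
q - (-6*(-32))*z(4) = 875/8517 - (-6*(-32))*(-2 + 4**2)**2 = 875/8517 - 192*(-2 + 16)**2 = 875/8517 - 192*14**2 = 875/8517 - 192*196 = 875/8517 - 1*37632 = 875/8517 - 37632 = -320510869/8517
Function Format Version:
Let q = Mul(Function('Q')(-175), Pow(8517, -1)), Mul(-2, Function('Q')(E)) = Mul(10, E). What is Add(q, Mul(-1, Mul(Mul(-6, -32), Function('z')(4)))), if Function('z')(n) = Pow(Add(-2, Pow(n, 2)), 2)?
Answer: Rational(-320510869, 8517) ≈ -37632.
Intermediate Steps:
Function('Q')(E) = Mul(-5, E) (Function('Q')(E) = Mul(Rational(-1, 2), Mul(10, E)) = Mul(-5, E))
q = Rational(875, 8517) (q = Mul(Mul(-5, -175), Pow(8517, -1)) = Mul(875, Rational(1, 8517)) = Rational(875, 8517) ≈ 0.10274)
Add(q, Mul(-1, Mul(Mul(-6, -32), Function('z')(4)))) = Add(Rational(875, 8517), Mul(-1, Mul(Mul(-6, -32), Pow(Add(-2, Pow(4, 2)), 2)))) = Add(Rational(875, 8517), Mul(-1, Mul(192, Pow(Add(-2, 16), 2)))) = Add(Rational(875, 8517), Mul(-1, Mul(192, Pow(14, 2)))) = Add(Rational(875, 8517), Mul(-1, Mul(192, 196))) = Add(Rational(875, 8517), Mul(-1, 37632)) = Add(Rational(875, 8517), -37632) = Rational(-320510869, 8517)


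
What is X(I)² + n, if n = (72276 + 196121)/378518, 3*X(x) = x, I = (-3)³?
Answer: 30928355/378518 ≈ 81.709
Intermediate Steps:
I = -27
X(x) = x/3
n = 268397/378518 (n = 268397*(1/378518) = 268397/378518 ≈ 0.70907)
X(I)² + n = ((⅓)*(-27))² + 268397/378518 = (-9)² + 268397/378518 = 81 + 268397/378518 = 30928355/378518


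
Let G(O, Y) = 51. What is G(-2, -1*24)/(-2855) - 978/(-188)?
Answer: 1391301/268370 ≈ 5.1843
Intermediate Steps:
G(-2, -1*24)/(-2855) - 978/(-188) = 51/(-2855) - 978/(-188) = 51*(-1/2855) - 978*(-1/188) = -51/2855 + 489/94 = 1391301/268370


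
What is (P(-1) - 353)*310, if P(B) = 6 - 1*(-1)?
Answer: -107260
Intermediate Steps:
P(B) = 7 (P(B) = 6 + 1 = 7)
(P(-1) - 353)*310 = (7 - 353)*310 = -346*310 = -107260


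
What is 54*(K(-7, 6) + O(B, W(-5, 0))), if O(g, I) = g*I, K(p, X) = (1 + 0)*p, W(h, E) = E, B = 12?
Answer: -378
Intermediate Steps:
K(p, X) = p (K(p, X) = 1*p = p)
O(g, I) = I*g
54*(K(-7, 6) + O(B, W(-5, 0))) = 54*(-7 + 0*12) = 54*(-7 + 0) = 54*(-7) = -378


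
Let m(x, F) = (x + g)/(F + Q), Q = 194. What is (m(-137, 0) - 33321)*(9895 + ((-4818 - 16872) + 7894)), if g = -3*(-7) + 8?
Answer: 12608777091/97 ≈ 1.2999e+8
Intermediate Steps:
g = 29 (g = 21 + 8 = 29)
m(x, F) = (29 + x)/(194 + F) (m(x, F) = (x + 29)/(F + 194) = (29 + x)/(194 + F))
(m(-137, 0) - 33321)*(9895 + ((-4818 - 16872) + 7894)) = ((29 - 137)/(194 + 0) - 33321)*(9895 + ((-4818 - 16872) + 7894)) = (-108/194 - 33321)*(9895 + (-21690 + 7894)) = ((1/194)*(-108) - 33321)*(9895 - 13796) = (-54/97 - 33321)*(-3901) = -3232191/97*(-3901) = 12608777091/97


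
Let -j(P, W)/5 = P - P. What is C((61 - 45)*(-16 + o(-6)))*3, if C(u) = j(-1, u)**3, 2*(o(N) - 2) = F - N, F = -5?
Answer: 0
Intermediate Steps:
j(P, W) = 0 (j(P, W) = -5*(P - P) = -5*0 = 0)
o(N) = -1/2 - N/2 (o(N) = 2 + (-5 - N)/2 = 2 + (-5/2 - N/2) = -1/2 - N/2)
C(u) = 0 (C(u) = 0**3 = 0)
C((61 - 45)*(-16 + o(-6)))*3 = 0*3 = 0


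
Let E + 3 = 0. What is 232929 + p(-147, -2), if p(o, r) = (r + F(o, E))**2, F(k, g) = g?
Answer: 232954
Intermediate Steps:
E = -3 (E = -3 + 0 = -3)
p(o, r) = (-3 + r)**2 (p(o, r) = (r - 3)**2 = (-3 + r)**2)
232929 + p(-147, -2) = 232929 + (-3 - 2)**2 = 232929 + (-5)**2 = 232929 + 25 = 232954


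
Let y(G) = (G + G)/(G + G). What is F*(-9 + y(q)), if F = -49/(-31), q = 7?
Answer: -392/31 ≈ -12.645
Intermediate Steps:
y(G) = 1 (y(G) = (2*G)/((2*G)) = (2*G)*(1/(2*G)) = 1)
F = 49/31 (F = -49*(-1/31) = 49/31 ≈ 1.5806)
F*(-9 + y(q)) = 49*(-9 + 1)/31 = (49/31)*(-8) = -392/31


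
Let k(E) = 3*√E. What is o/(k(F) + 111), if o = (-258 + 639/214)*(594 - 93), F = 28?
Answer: -112402189/95658 + 3037897*√7/47829 ≈ -1007.0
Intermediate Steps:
o = -27341073/214 (o = (-258 + 639*(1/214))*501 = (-258 + 639/214)*501 = -54573/214*501 = -27341073/214 ≈ -1.2776e+5)
o/(k(F) + 111) = -27341073/(214*(3*√28 + 111)) = -27341073/(214*(3*(2*√7) + 111)) = -27341073/(214*(6*√7 + 111)) = -27341073/(214*(111 + 6*√7))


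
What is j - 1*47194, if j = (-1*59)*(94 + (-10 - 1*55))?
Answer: -48905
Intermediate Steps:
j = -1711 (j = -59*(94 + (-10 - 55)) = -59*(94 - 65) = -59*29 = -1711)
j - 1*47194 = -1711 - 1*47194 = -1711 - 47194 = -48905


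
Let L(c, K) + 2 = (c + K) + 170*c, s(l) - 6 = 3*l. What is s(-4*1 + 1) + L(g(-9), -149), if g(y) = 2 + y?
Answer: -1351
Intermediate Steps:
s(l) = 6 + 3*l
L(c, K) = -2 + K + 171*c (L(c, K) = -2 + ((c + K) + 170*c) = -2 + ((K + c) + 170*c) = -2 + (K + 171*c) = -2 + K + 171*c)
s(-4*1 + 1) + L(g(-9), -149) = (6 + 3*(-4*1 + 1)) + (-2 - 149 + 171*(2 - 9)) = (6 + 3*(-4 + 1)) + (-2 - 149 + 171*(-7)) = (6 + 3*(-3)) + (-2 - 149 - 1197) = (6 - 9) - 1348 = -3 - 1348 = -1351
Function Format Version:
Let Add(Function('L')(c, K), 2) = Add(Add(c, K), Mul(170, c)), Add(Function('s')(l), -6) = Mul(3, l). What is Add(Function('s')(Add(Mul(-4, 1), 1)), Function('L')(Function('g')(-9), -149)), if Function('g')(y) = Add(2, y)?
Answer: -1351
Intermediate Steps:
Function('s')(l) = Add(6, Mul(3, l))
Function('L')(c, K) = Add(-2, K, Mul(171, c)) (Function('L')(c, K) = Add(-2, Add(Add(c, K), Mul(170, c))) = Add(-2, Add(Add(K, c), Mul(170, c))) = Add(-2, Add(K, Mul(171, c))) = Add(-2, K, Mul(171, c)))
Add(Function('s')(Add(Mul(-4, 1), 1)), Function('L')(Function('g')(-9), -149)) = Add(Add(6, Mul(3, Add(Mul(-4, 1), 1))), Add(-2, -149, Mul(171, Add(2, -9)))) = Add(Add(6, Mul(3, Add(-4, 1))), Add(-2, -149, Mul(171, -7))) = Add(Add(6, Mul(3, -3)), Add(-2, -149, -1197)) = Add(Add(6, -9), -1348) = Add(-3, -1348) = -1351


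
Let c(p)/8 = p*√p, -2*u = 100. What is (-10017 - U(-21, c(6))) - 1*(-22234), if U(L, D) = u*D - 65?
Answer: 12282 + 2400*√6 ≈ 18161.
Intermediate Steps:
u = -50 (u = -½*100 = -50)
c(p) = 8*p^(3/2) (c(p) = 8*(p*√p) = 8*p^(3/2))
U(L, D) = -65 - 50*D (U(L, D) = -50*D - 65 = -65 - 50*D)
(-10017 - U(-21, c(6))) - 1*(-22234) = (-10017 - (-65 - 400*6^(3/2))) - 1*(-22234) = (-10017 - (-65 - 400*6*√6)) + 22234 = (-10017 - (-65 - 2400*√6)) + 22234 = (-10017 + (65 + 2400*√6)) + 22234 = (-9952 + 2400*√6) + 22234 = 12282 + 2400*√6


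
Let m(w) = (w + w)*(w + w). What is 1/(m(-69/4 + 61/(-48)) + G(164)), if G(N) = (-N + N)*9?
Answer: 576/790321 ≈ 0.00072882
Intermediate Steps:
G(N) = 0 (G(N) = 0*9 = 0)
m(w) = 4*w**2 (m(w) = (2*w)*(2*w) = 4*w**2)
1/(m(-69/4 + 61/(-48)) + G(164)) = 1/(4*(-69/4 + 61/(-48))**2 + 0) = 1/(4*(-69*1/4 + 61*(-1/48))**2 + 0) = 1/(4*(-69/4 - 61/48)**2 + 0) = 1/(4*(-889/48)**2 + 0) = 1/(4*(790321/2304) + 0) = 1/(790321/576 + 0) = 1/(790321/576) = 576/790321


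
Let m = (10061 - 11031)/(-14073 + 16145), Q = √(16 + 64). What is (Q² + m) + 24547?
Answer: 25513087/1036 ≈ 24627.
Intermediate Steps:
Q = 4*√5 (Q = √80 = 4*√5 ≈ 8.9443)
m = -485/1036 (m = -970/2072 = -970*1/2072 = -485/1036 ≈ -0.46815)
(Q² + m) + 24547 = ((4*√5)² - 485/1036) + 24547 = (80 - 485/1036) + 24547 = 82395/1036 + 24547 = 25513087/1036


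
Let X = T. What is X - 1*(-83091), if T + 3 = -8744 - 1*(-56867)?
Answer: 131211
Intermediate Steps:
T = 48120 (T = -3 + (-8744 - 1*(-56867)) = -3 + (-8744 + 56867) = -3 + 48123 = 48120)
X = 48120
X - 1*(-83091) = 48120 - 1*(-83091) = 48120 + 83091 = 131211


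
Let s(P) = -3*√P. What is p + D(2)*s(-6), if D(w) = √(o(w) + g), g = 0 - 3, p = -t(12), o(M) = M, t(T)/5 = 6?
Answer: -30 + 3*√6 ≈ -22.652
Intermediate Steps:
t(T) = 30 (t(T) = 5*6 = 30)
p = -30 (p = -1*30 = -30)
g = -3
D(w) = √(-3 + w) (D(w) = √(w - 3) = √(-3 + w))
p + D(2)*s(-6) = -30 + √(-3 + 2)*(-3*I*√6) = -30 + √(-1)*(-3*I*√6) = -30 + I*(-3*I*√6) = -30 + 3*√6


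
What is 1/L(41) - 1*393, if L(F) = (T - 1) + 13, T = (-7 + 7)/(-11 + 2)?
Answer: -4715/12 ≈ -392.92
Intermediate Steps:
T = 0 (T = 0/(-9) = 0*(-⅑) = 0)
L(F) = 12 (L(F) = (0 - 1) + 13 = -1 + 13 = 12)
1/L(41) - 1*393 = 1/12 - 1*393 = 1/12 - 393 = -4715/12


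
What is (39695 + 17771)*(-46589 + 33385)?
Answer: -758781064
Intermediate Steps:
(39695 + 17771)*(-46589 + 33385) = 57466*(-13204) = -758781064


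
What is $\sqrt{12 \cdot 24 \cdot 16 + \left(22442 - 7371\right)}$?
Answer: $\sqrt{19679} \approx 140.28$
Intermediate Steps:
$\sqrt{12 \cdot 24 \cdot 16 + \left(22442 - 7371\right)} = \sqrt{288 \cdot 16 + \left(22442 - 7371\right)} = \sqrt{4608 + 15071} = \sqrt{19679}$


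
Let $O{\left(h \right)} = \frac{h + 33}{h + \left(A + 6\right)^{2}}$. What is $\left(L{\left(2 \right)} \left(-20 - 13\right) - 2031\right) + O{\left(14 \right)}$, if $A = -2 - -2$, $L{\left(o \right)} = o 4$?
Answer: $- \frac{114703}{50} \approx -2294.1$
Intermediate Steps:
$L{\left(o \right)} = 4 o$
$A = 0$ ($A = -2 + 2 = 0$)
$O{\left(h \right)} = \frac{33 + h}{36 + h}$ ($O{\left(h \right)} = \frac{h + 33}{h + \left(0 + 6\right)^{2}} = \frac{33 + h}{h + 6^{2}} = \frac{33 + h}{h + 36} = \frac{33 + h}{36 + h}$)
$\left(L{\left(2 \right)} \left(-20 - 13\right) - 2031\right) + O{\left(14 \right)} = \left(4 \cdot 2 \left(-20 - 13\right) - 2031\right) + \frac{33 + 14}{36 + 14} = \left(8 \left(-33\right) - 2031\right) + \frac{1}{50} \cdot 47 = \left(-264 - 2031\right) + \frac{1}{50} \cdot 47 = -2295 + \frac{47}{50} = - \frac{114703}{50}$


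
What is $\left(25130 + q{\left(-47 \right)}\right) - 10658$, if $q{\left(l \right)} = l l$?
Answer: $16681$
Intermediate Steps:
$q{\left(l \right)} = l^{2}$
$\left(25130 + q{\left(-47 \right)}\right) - 10658 = \left(25130 + \left(-47\right)^{2}\right) - 10658 = \left(25130 + 2209\right) - 10658 = 27339 - 10658 = 16681$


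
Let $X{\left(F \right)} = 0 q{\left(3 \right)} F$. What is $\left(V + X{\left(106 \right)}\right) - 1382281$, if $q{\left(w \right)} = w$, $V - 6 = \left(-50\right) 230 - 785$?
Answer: $-1394560$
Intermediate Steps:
$V = -12279$ ($V = 6 - 12285 = -12279$)
$X{\left(F \right)} = 0$ ($X{\left(F \right)} = 0 \cdot 3 F = 0 F = 0$)
$\left(V + X{\left(106 \right)}\right) - 1382281 = \left(-12279 + 0\right) - 1382281 = -12279 - 1382281 = -1394560$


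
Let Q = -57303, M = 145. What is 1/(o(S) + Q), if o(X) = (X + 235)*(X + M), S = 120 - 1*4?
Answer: 1/34308 ≈ 2.9148e-5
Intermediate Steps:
S = 116 (S = 120 - 4 = 116)
o(X) = (145 + X)*(235 + X) (o(X) = (X + 235)*(X + 145) = (235 + X)*(145 + X) = (145 + X)*(235 + X))
1/(o(S) + Q) = 1/((34075 + 116² + 380*116) - 57303) = 1/((34075 + 13456 + 44080) - 57303) = 1/(91611 - 57303) = 1/34308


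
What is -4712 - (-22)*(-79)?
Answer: -6450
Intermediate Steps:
-4712 - (-22)*(-79) = -4712 - 1*1738 = -4712 - 1738 = -6450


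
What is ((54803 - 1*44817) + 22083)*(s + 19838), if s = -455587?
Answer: -13974034681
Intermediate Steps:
((54803 - 1*44817) + 22083)*(s + 19838) = ((54803 - 1*44817) + 22083)*(-455587 + 19838) = ((54803 - 44817) + 22083)*(-435749) = (9986 + 22083)*(-435749) = 32069*(-435749) = -13974034681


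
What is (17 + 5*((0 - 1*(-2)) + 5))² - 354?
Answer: 2350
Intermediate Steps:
(17 + 5*((0 - 1*(-2)) + 5))² - 354 = (17 + 5*((0 + 2) + 5))² - 354 = (17 + 5*(2 + 5))² - 354 = (17 + 5*7)² - 354 = (17 + 35)² - 354 = 52² - 354 = 2704 - 354 = 2350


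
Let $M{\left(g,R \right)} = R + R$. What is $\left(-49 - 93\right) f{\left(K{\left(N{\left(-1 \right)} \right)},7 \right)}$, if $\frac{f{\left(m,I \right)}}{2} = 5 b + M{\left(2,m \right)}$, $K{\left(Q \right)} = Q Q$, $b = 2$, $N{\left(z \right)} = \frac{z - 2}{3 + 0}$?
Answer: $-3408$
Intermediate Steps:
$M{\left(g,R \right)} = 2 R$
$N{\left(z \right)} = - \frac{2}{3} + \frac{z}{3}$ ($N{\left(z \right)} = \frac{-2 + z}{3} = \left(-2 + z\right) \frac{1}{3} = - \frac{2}{3} + \frac{z}{3}$)
$K{\left(Q \right)} = Q^{2}$
$f{\left(m,I \right)} = 20 + 4 m$ ($f{\left(m,I \right)} = 2 \left(5 \cdot 2 + 2 m\right) = 2 \left(10 + 2 m\right) = 20 + 4 m$)
$\left(-49 - 93\right) f{\left(K{\left(N{\left(-1 \right)} \right)},7 \right)} = \left(-49 - 93\right) \left(20 + 4 \left(- \frac{2}{3} + \frac{1}{3} \left(-1\right)\right)^{2}\right) = - 142 \left(20 + 4 \left(- \frac{2}{3} - \frac{1}{3}\right)^{2}\right) = - 142 \left(20 + 4 \left(-1\right)^{2}\right) = - 142 \left(20 + 4 \cdot 1\right) = - 142 \left(20 + 4\right) = \left(-142\right) 24 = -3408$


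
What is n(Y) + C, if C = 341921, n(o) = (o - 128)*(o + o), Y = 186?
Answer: 363497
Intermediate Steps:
n(o) = 2*o*(-128 + o) (n(o) = (-128 + o)*(2*o) = 2*o*(-128 + o))
n(Y) + C = 2*186*(-128 + 186) + 341921 = 2*186*58 + 341921 = 21576 + 341921 = 363497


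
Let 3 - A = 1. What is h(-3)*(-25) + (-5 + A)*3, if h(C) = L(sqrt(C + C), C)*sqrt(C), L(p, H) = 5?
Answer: -9 - 125*I*sqrt(3) ≈ -9.0 - 216.51*I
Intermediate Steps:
A = 2 (A = 3 - 1*1 = 3 - 1 = 2)
h(C) = 5*sqrt(C)
h(-3)*(-25) + (-5 + A)*3 = (5*sqrt(-3))*(-25) + (-5 + 2)*3 = (5*(I*sqrt(3)))*(-25) - 3*3 = (5*I*sqrt(3))*(-25) - 9 = -125*I*sqrt(3) - 9 = -9 - 125*I*sqrt(3)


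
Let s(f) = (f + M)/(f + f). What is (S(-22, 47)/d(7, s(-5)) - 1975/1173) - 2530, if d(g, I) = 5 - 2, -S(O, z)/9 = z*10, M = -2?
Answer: -4623595/1173 ≈ -3941.7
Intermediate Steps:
S(O, z) = -90*z (S(O, z) = -9*z*10 = -90*z)
s(f) = (-2 + f)/(2*f) (s(f) = (f - 2)/(f + f) = (-2 + f)/((2*f)) = (-2 + f)*(1/(2*f)) = (-2 + f)/(2*f))
d(g, I) = 3
(S(-22, 47)/d(7, s(-5)) - 1975/1173) - 2530 = (-90*47/3 - 1975/1173) - 2530 = (-4230*⅓ - 1975*1/1173) - 2530 = (-1410 - 1975/1173) - 2530 = -1655905/1173 - 2530 = -4623595/1173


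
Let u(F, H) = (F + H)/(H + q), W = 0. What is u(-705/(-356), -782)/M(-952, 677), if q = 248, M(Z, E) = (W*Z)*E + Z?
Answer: -277687/180979008 ≈ -0.0015344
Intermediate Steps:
M(Z, E) = Z (M(Z, E) = (0*Z)*E + Z = 0*E + Z = 0 + Z = Z)
u(F, H) = (F + H)/(248 + H) (u(F, H) = (F + H)/(H + 248) = (F + H)/(248 + H))
u(-705/(-356), -782)/M(-952, 677) = ((-705/(-356) - 782)/(248 - 782))/(-952) = ((-705*(-1/356) - 782)/(-534))*(-1/952) = -(705/356 - 782)/534*(-1/952) = -1/534*(-277687/356)*(-1/952) = (277687/190104)*(-1/952) = -277687/180979008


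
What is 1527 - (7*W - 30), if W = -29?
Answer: 1760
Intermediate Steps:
1527 - (7*W - 30) = 1527 - (7*(-29) - 30) = 1527 - (-203 - 30) = 1527 - 1*(-233) = 1527 + 233 = 1760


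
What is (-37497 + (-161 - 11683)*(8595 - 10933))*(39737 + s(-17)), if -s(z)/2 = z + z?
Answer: 1100758513875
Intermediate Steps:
s(z) = -4*z (s(z) = -2*(z + z) = -4*z)
(-37497 + (-161 - 11683)*(8595 - 10933))*(39737 + s(-17)) = (-37497 + (-161 - 11683)*(8595 - 10933))*(39737 - 4*(-17)) = (-37497 - 11844*(-2338))*(39737 + 68) = (-37497 + 27691272)*39805 = 27653775*39805 = 1100758513875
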